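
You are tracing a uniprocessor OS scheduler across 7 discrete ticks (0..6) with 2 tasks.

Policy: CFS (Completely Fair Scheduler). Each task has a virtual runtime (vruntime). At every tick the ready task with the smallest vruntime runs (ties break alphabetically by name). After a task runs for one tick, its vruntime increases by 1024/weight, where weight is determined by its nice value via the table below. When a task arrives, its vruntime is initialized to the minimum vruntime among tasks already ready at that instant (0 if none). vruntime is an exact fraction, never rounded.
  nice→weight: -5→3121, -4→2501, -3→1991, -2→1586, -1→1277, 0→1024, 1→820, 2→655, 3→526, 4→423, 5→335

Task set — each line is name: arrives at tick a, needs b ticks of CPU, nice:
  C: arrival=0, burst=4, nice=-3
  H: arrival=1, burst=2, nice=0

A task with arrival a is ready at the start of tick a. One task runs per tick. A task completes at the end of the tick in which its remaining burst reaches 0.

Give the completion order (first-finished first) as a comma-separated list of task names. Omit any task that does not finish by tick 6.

completion order = H, C

t=0: vr[C=0] → run C
t=1: vr[C=1024/1991 H=1024/1991] → run C
t=2: vr[C=2048/1991 H=1024/1991] → run H
t=3: vr[C=2048/1991 H=3015/1991] → run C
t=4: vr[C=3072/1991 H=3015/1991] → run H
t=5: vr[C=3072/1991] → run C
t=6: (idle)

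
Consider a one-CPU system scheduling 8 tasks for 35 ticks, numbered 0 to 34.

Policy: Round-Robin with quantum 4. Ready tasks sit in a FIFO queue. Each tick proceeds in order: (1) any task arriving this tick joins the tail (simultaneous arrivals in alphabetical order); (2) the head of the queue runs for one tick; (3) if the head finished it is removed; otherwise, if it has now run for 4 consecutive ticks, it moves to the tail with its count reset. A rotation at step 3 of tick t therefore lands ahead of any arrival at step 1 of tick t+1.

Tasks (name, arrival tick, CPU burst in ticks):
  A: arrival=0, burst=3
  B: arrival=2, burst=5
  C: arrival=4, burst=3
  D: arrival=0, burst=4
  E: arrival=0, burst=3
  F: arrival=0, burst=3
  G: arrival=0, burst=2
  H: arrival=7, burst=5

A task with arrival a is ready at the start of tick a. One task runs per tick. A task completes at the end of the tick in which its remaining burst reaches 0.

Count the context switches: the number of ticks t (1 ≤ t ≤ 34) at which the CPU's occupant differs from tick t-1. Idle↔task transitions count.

t=0: queue=[A,D,E,F,G] q_used=0 → run A
t=1: queue=[A,D,E,F,G] q_used=1 → run A
t=2: queue=[A,D,E,F,G,B] q_used=2 → run A
t=3: queue=[D,E,F,G,B] q_used=0 → run D
t=4: queue=[D,E,F,G,B,C] q_used=1 → run D
t=5: queue=[D,E,F,G,B,C] q_used=2 → run D
t=6: queue=[D,E,F,G,B,C] q_used=3 → run D
t=7: queue=[E,F,G,B,C,H] q_used=0 → run E
t=8: queue=[E,F,G,B,C,H] q_used=1 → run E
t=9: queue=[E,F,G,B,C,H] q_used=2 → run E
t=10: queue=[F,G,B,C,H] q_used=0 → run F
t=11: queue=[F,G,B,C,H] q_used=1 → run F
t=12: queue=[F,G,B,C,H] q_used=2 → run F
t=13: queue=[G,B,C,H] q_used=0 → run G
t=14: queue=[G,B,C,H] q_used=1 → run G
t=15: queue=[B,C,H] q_used=0 → run B
t=16: queue=[B,C,H] q_used=1 → run B
t=17: queue=[B,C,H] q_used=2 → run B
t=18: queue=[B,C,H] q_used=3 → run B
t=19: queue=[C,H,B] q_used=0 → run C
t=20: queue=[C,H,B] q_used=1 → run C
t=21: queue=[C,H,B] q_used=2 → run C
t=22: queue=[H,B] q_used=0 → run H
t=23: queue=[H,B] q_used=1 → run H
t=24: queue=[H,B] q_used=2 → run H
t=25: queue=[H,B] q_used=3 → run H
t=26: queue=[B,H] q_used=0 → run B
t=27: queue=[H] q_used=0 → run H
t=28: (idle)
t=29: (idle)
t=30: (idle)
t=31: (idle)
t=32: (idle)
t=33: (idle)
t=34: (idle)

context switches = 10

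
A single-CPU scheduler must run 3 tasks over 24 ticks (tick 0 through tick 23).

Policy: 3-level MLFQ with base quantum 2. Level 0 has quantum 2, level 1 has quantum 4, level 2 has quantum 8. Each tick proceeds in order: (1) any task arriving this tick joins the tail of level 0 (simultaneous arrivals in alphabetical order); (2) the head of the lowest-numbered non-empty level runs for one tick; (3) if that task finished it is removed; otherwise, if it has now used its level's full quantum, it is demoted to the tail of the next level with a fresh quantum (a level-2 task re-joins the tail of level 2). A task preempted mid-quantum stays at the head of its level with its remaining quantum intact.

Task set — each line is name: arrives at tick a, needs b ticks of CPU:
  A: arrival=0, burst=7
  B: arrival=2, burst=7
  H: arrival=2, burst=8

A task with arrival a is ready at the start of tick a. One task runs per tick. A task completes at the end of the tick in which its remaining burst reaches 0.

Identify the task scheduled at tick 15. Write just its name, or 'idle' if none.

running at tick 15 = H

t=0: L0/L1/L2 = A/-/- → run A
t=1: L0/L1/L2 = A/-/- → run A
t=2: L0/L1/L2 = BH/A/- → run B
t=3: L0/L1/L2 = BH/A/- → run B
t=4: L0/L1/L2 = H/AB/- → run H
t=5: L0/L1/L2 = H/AB/- → run H
t=6: L0/L1/L2 = -/ABH/- → run A
t=7: L0/L1/L2 = -/ABH/- → run A
t=8: L0/L1/L2 = -/ABH/- → run A
t=9: L0/L1/L2 = -/ABH/- → run A
t=10: L0/L1/L2 = -/BH/A → run B
t=11: L0/L1/L2 = -/BH/A → run B
t=12: L0/L1/L2 = -/BH/A → run B
t=13: L0/L1/L2 = -/BH/A → run B
t=14: L0/L1/L2 = -/H/AB → run H
t=15: L0/L1/L2 = -/H/AB → run H
t=16: L0/L1/L2 = -/H/AB → run H
t=17: L0/L1/L2 = -/H/AB → run H
t=18: L0/L1/L2 = -/-/ABH → run A
t=19: L0/L1/L2 = -/-/BH → run B
t=20: L0/L1/L2 = -/-/H → run H
t=21: L0/L1/L2 = -/-/H → run H
t=22: (idle)
t=23: (idle)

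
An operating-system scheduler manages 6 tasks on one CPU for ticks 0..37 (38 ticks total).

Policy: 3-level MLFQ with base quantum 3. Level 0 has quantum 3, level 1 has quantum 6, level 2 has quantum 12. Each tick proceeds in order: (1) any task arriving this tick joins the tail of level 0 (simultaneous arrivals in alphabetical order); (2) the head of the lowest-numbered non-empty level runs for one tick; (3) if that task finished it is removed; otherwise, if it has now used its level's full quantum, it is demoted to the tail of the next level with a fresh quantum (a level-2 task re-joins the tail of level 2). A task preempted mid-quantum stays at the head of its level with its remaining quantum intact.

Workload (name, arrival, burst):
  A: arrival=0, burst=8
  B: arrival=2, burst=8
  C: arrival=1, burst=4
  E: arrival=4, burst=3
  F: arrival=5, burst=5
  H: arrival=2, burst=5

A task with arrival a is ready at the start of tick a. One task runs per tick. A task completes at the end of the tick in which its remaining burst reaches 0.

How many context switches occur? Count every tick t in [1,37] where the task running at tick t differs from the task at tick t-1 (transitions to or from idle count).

context switches = 11

t=0: L0/L1/L2 = A/-/- → run A
t=1: L0/L1/L2 = AC/-/- → run A
t=2: L0/L1/L2 = ACBH/-/- → run A
t=3: L0/L1/L2 = CBH/A/- → run C
t=4: L0/L1/L2 = CBHE/A/- → run C
t=5: L0/L1/L2 = CBHEF/A/- → run C
t=6: L0/L1/L2 = BHEF/AC/- → run B
t=7: L0/L1/L2 = BHEF/AC/- → run B
t=8: L0/L1/L2 = BHEF/AC/- → run B
t=9: L0/L1/L2 = HEF/ACB/- → run H
t=10: L0/L1/L2 = HEF/ACB/- → run H
t=11: L0/L1/L2 = HEF/ACB/- → run H
t=12: L0/L1/L2 = EF/ACBH/- → run E
t=13: L0/L1/L2 = EF/ACBH/- → run E
t=14: L0/L1/L2 = EF/ACBH/- → run E
t=15: L0/L1/L2 = F/ACBH/- → run F
t=16: L0/L1/L2 = F/ACBH/- → run F
t=17: L0/L1/L2 = F/ACBH/- → run F
t=18: L0/L1/L2 = -/ACBHF/- → run A
t=19: L0/L1/L2 = -/ACBHF/- → run A
t=20: L0/L1/L2 = -/ACBHF/- → run A
t=21: L0/L1/L2 = -/ACBHF/- → run A
t=22: L0/L1/L2 = -/ACBHF/- → run A
t=23: L0/L1/L2 = -/CBHF/- → run C
t=24: L0/L1/L2 = -/BHF/- → run B
t=25: L0/L1/L2 = -/BHF/- → run B
t=26: L0/L1/L2 = -/BHF/- → run B
t=27: L0/L1/L2 = -/BHF/- → run B
t=28: L0/L1/L2 = -/BHF/- → run B
t=29: L0/L1/L2 = -/HF/- → run H
t=30: L0/L1/L2 = -/HF/- → run H
t=31: L0/L1/L2 = -/F/- → run F
t=32: L0/L1/L2 = -/F/- → run F
t=33: (idle)
t=34: (idle)
t=35: (idle)
t=36: (idle)
t=37: (idle)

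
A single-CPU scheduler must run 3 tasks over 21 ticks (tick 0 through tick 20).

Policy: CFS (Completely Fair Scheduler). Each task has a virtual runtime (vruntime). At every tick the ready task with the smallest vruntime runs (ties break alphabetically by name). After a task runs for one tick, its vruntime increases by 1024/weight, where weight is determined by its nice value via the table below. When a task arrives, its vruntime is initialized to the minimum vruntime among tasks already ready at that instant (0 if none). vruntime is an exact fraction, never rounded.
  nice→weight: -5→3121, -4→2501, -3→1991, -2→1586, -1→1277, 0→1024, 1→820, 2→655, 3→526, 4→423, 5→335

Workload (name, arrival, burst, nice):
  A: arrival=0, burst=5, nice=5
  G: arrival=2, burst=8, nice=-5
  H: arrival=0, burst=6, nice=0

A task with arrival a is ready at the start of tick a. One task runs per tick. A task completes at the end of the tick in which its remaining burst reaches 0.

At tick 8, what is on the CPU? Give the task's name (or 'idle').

t=0: vr[A=0 H=0] → run A
t=1: vr[A=1024/335 H=0] → run H
t=2: vr[A=1024/335 G=1 H=1] → run G
t=3: vr[A=1024/335 G=4145/3121 H=1] → run H
t=4: vr[A=1024/335 G=4145/3121 H=2] → run G
t=5: vr[A=1024/335 G=5169/3121 H=2] → run G
t=6: vr[A=1024/335 G=6193/3121 H=2] → run G
t=7: vr[A=1024/335 G=7217/3121 H=2] → run H
t=8: vr[A=1024/335 G=7217/3121 H=3] → run G
t=9: vr[A=1024/335 G=8241/3121 H=3] → run G
t=10: vr[A=1024/335 G=9265/3121 H=3] → run G
t=11: vr[A=1024/335 G=10289/3121 H=3] → run H
t=12: vr[A=1024/335 G=10289/3121 H=4] → run A
t=13: vr[A=2048/335 G=10289/3121 H=4] → run G
t=14: vr[A=2048/335 H=4] → run H
t=15: vr[A=2048/335 H=5] → run H
t=16: vr[A=2048/335] → run A
t=17: vr[A=3072/335] → run A
t=18: vr[A=4096/335] → run A
t=19: (idle)
t=20: (idle)

running at tick 8 = G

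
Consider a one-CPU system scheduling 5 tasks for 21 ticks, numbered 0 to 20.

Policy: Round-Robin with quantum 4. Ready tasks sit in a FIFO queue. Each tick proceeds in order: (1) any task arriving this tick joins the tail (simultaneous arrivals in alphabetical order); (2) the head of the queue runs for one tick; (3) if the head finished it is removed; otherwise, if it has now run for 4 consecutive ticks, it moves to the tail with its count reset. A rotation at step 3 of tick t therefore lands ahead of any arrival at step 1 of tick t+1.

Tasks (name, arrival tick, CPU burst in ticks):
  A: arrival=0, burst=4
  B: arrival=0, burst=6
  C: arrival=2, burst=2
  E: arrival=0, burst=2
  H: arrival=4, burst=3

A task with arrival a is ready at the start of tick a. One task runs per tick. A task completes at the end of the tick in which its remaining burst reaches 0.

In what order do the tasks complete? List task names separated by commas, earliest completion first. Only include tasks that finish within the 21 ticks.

completion order = A, E, C, H, B

t=0: queue=[A,B,E] q_used=0 → run A
t=1: queue=[A,B,E] q_used=1 → run A
t=2: queue=[A,B,E,C] q_used=2 → run A
t=3: queue=[A,B,E,C] q_used=3 → run A
t=4: queue=[B,E,C,H] q_used=0 → run B
t=5: queue=[B,E,C,H] q_used=1 → run B
t=6: queue=[B,E,C,H] q_used=2 → run B
t=7: queue=[B,E,C,H] q_used=3 → run B
t=8: queue=[E,C,H,B] q_used=0 → run E
t=9: queue=[E,C,H,B] q_used=1 → run E
t=10: queue=[C,H,B] q_used=0 → run C
t=11: queue=[C,H,B] q_used=1 → run C
t=12: queue=[H,B] q_used=0 → run H
t=13: queue=[H,B] q_used=1 → run H
t=14: queue=[H,B] q_used=2 → run H
t=15: queue=[B] q_used=0 → run B
t=16: queue=[B] q_used=1 → run B
t=17: (idle)
t=18: (idle)
t=19: (idle)
t=20: (idle)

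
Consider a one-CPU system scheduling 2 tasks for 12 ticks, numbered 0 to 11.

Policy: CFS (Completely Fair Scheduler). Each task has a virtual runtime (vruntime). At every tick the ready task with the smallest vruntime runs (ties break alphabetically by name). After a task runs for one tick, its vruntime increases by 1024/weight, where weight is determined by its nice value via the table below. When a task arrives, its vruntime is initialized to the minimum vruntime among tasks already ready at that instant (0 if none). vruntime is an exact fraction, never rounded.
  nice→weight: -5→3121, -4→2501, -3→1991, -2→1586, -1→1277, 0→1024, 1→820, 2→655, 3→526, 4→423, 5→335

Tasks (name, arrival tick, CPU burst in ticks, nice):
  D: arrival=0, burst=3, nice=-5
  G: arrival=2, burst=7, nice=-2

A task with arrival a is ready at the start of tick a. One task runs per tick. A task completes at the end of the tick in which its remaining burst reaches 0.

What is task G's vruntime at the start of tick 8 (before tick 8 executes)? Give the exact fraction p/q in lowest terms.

t=0: vr[D=0] → run D
t=1: vr[D=1024/3121] → run D
t=2: vr[D=2048/3121 G=2048/3121] → run D
t=3: vr[G=2048/3121] → run G
t=4: vr[G=3222016/2474953] → run G
t=5: vr[G=4819968/2474953] → run G
t=6: vr[G=6417920/2474953] → run G
t=7: vr[G=8015872/2474953] → run G
t=8: vr[G=9613824/2474953] → run G
t=9: vr[G=11211776/2474953] → run G
t=10: (idle)
t=11: (idle)

vruntime(G, start of tick 8) = 9613824/2474953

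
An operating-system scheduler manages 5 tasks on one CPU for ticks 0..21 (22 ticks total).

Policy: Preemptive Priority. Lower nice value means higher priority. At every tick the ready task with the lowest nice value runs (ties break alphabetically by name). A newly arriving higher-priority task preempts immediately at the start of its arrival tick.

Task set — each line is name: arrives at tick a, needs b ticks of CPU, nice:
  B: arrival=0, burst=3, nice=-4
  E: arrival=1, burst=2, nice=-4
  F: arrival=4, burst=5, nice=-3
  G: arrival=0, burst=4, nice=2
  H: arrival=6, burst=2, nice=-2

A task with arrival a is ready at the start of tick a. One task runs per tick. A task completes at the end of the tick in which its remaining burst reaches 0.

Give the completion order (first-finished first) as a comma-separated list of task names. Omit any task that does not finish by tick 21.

completion order = B, E, F, H, G

t=0: ready={B,G} → run B
t=1: ready={B,E,G} → run B
t=2: ready={B,E,G} → run B
t=3: ready={E,G} → run E
t=4: ready={E,F,G} → run E
t=5: ready={F,G} → run F
t=6: ready={F,G,H} → run F
t=7: ready={F,G,H} → run F
t=8: ready={F,G,H} → run F
t=9: ready={F,G,H} → run F
t=10: ready={G,H} → run H
t=11: ready={G,H} → run H
t=12: ready={G} → run G
t=13: ready={G} → run G
t=14: ready={G} → run G
t=15: ready={G} → run G
t=16: (idle)
t=17: (idle)
t=18: (idle)
t=19: (idle)
t=20: (idle)
t=21: (idle)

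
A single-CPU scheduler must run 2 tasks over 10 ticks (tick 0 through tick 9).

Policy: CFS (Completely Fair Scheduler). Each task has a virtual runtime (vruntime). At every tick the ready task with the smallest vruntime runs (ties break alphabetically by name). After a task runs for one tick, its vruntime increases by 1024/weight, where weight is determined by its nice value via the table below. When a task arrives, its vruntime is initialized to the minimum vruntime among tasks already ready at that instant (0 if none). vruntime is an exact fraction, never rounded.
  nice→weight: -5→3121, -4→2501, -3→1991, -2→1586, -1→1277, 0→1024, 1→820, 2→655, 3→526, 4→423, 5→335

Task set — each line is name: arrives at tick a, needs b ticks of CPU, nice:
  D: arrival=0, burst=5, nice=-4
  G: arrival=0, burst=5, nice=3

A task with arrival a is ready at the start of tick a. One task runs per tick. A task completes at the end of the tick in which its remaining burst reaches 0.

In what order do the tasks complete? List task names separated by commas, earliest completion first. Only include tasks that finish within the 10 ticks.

completion order = D, G

t=0: vr[D=0 G=0] → run D
t=1: vr[D=1024/2501 G=0] → run G
t=2: vr[D=1024/2501 G=512/263] → run D
t=3: vr[D=2048/2501 G=512/263] → run D
t=4: vr[D=3072/2501 G=512/263] → run D
t=5: vr[D=4096/2501 G=512/263] → run D
t=6: vr[G=512/263] → run G
t=7: vr[G=1024/263] → run G
t=8: vr[G=1536/263] → run G
t=9: vr[G=2048/263] → run G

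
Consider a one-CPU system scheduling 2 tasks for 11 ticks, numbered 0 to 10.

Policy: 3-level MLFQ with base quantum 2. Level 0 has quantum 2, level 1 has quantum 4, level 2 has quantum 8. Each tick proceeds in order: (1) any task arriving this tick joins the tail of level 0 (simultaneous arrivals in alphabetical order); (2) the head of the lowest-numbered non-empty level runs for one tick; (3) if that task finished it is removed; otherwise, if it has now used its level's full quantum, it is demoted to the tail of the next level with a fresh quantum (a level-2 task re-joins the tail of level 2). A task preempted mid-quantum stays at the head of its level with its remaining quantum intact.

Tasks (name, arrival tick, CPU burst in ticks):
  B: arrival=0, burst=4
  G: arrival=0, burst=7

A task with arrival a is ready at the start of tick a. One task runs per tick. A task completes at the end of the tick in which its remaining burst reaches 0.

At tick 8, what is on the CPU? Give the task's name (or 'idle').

t=0: L0/L1/L2 = BG/-/- → run B
t=1: L0/L1/L2 = BG/-/- → run B
t=2: L0/L1/L2 = G/B/- → run G
t=3: L0/L1/L2 = G/B/- → run G
t=4: L0/L1/L2 = -/BG/- → run B
t=5: L0/L1/L2 = -/BG/- → run B
t=6: L0/L1/L2 = -/G/- → run G
t=7: L0/L1/L2 = -/G/- → run G
t=8: L0/L1/L2 = -/G/- → run G
t=9: L0/L1/L2 = -/G/- → run G
t=10: L0/L1/L2 = -/-/G → run G

running at tick 8 = G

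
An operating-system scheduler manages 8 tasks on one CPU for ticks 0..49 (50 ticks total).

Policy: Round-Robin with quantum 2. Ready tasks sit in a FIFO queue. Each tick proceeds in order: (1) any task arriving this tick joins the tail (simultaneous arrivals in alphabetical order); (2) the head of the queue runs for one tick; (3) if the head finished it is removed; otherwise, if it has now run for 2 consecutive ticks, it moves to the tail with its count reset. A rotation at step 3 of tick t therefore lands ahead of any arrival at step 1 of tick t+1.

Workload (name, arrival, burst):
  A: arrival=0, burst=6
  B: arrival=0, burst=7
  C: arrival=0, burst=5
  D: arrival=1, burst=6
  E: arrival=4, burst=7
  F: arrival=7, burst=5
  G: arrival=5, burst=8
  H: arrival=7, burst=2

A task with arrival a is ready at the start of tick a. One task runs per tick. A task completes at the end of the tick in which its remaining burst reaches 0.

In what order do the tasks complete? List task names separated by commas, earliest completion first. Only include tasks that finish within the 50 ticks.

completion order = H, A, C, D, B, F, E, G

t=0: queue=[A,B,C] q_used=0 → run A
t=1: queue=[A,B,C,D] q_used=1 → run A
t=2: queue=[B,C,D,A] q_used=0 → run B
t=3: queue=[B,C,D,A] q_used=1 → run B
t=4: queue=[C,D,A,B,E] q_used=0 → run C
t=5: queue=[C,D,A,B,E,G] q_used=1 → run C
t=6: queue=[D,A,B,E,G,C] q_used=0 → run D
t=7: queue=[D,A,B,E,G,C,F,H] q_used=1 → run D
t=8: queue=[A,B,E,G,C,F,H,D] q_used=0 → run A
t=9: queue=[A,B,E,G,C,F,H,D] q_used=1 → run A
t=10: queue=[B,E,G,C,F,H,D,A] q_used=0 → run B
t=11: queue=[B,E,G,C,F,H,D,A] q_used=1 → run B
t=12: queue=[E,G,C,F,H,D,A,B] q_used=0 → run E
t=13: queue=[E,G,C,F,H,D,A,B] q_used=1 → run E
t=14: queue=[G,C,F,H,D,A,B,E] q_used=0 → run G
t=15: queue=[G,C,F,H,D,A,B,E] q_used=1 → run G
t=16: queue=[C,F,H,D,A,B,E,G] q_used=0 → run C
t=17: queue=[C,F,H,D,A,B,E,G] q_used=1 → run C
t=18: queue=[F,H,D,A,B,E,G,C] q_used=0 → run F
t=19: queue=[F,H,D,A,B,E,G,C] q_used=1 → run F
t=20: queue=[H,D,A,B,E,G,C,F] q_used=0 → run H
t=21: queue=[H,D,A,B,E,G,C,F] q_used=1 → run H
t=22: queue=[D,A,B,E,G,C,F] q_used=0 → run D
t=23: queue=[D,A,B,E,G,C,F] q_used=1 → run D
t=24: queue=[A,B,E,G,C,F,D] q_used=0 → run A
t=25: queue=[A,B,E,G,C,F,D] q_used=1 → run A
t=26: queue=[B,E,G,C,F,D] q_used=0 → run B
t=27: queue=[B,E,G,C,F,D] q_used=1 → run B
t=28: queue=[E,G,C,F,D,B] q_used=0 → run E
t=29: queue=[E,G,C,F,D,B] q_used=1 → run E
t=30: queue=[G,C,F,D,B,E] q_used=0 → run G
t=31: queue=[G,C,F,D,B,E] q_used=1 → run G
t=32: queue=[C,F,D,B,E,G] q_used=0 → run C
t=33: queue=[F,D,B,E,G] q_used=0 → run F
t=34: queue=[F,D,B,E,G] q_used=1 → run F
t=35: queue=[D,B,E,G,F] q_used=0 → run D
t=36: queue=[D,B,E,G,F] q_used=1 → run D
t=37: queue=[B,E,G,F] q_used=0 → run B
t=38: queue=[E,G,F] q_used=0 → run E
t=39: queue=[E,G,F] q_used=1 → run E
t=40: queue=[G,F,E] q_used=0 → run G
t=41: queue=[G,F,E] q_used=1 → run G
t=42: queue=[F,E,G] q_used=0 → run F
t=43: queue=[E,G] q_used=0 → run E
t=44: queue=[G] q_used=0 → run G
t=45: queue=[G] q_used=1 → run G
t=46: (idle)
t=47: (idle)
t=48: (idle)
t=49: (idle)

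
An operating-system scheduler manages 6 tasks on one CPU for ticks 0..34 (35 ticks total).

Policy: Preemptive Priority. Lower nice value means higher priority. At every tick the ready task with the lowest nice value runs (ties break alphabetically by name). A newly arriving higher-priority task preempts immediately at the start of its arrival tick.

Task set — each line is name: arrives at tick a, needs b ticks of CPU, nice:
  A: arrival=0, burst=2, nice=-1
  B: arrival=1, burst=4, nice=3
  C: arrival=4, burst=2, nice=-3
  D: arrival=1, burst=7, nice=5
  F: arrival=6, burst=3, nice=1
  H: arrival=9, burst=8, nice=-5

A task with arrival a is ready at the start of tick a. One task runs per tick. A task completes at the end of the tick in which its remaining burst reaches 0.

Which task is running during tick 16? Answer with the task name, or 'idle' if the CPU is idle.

running at tick 16 = H

t=0: ready={A} → run A
t=1: ready={A,B,D} → run A
t=2: ready={B,D} → run B
t=3: ready={B,D} → run B
t=4: ready={B,C,D} → run C
t=5: ready={B,C,D} → run C
t=6: ready={B,D,F} → run F
t=7: ready={B,D,F} → run F
t=8: ready={B,D,F} → run F
t=9: ready={B,D,H} → run H
t=10: ready={B,D,H} → run H
t=11: ready={B,D,H} → run H
t=12: ready={B,D,H} → run H
t=13: ready={B,D,H} → run H
t=14: ready={B,D,H} → run H
t=15: ready={B,D,H} → run H
t=16: ready={B,D,H} → run H
t=17: ready={B,D} → run B
t=18: ready={B,D} → run B
t=19: ready={D} → run D
t=20: ready={D} → run D
t=21: ready={D} → run D
t=22: ready={D} → run D
t=23: ready={D} → run D
t=24: ready={D} → run D
t=25: ready={D} → run D
t=26: (idle)
t=27: (idle)
t=28: (idle)
t=29: (idle)
t=30: (idle)
t=31: (idle)
t=32: (idle)
t=33: (idle)
t=34: (idle)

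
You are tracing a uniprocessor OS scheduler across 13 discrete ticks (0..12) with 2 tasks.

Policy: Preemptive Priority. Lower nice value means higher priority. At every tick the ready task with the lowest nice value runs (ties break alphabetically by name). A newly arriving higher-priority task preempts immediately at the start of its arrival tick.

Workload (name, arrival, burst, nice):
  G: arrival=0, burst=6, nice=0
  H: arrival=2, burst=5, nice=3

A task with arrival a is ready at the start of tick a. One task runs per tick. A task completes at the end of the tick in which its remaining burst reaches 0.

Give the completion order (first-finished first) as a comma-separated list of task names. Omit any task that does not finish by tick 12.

completion order = G, H

t=0: ready={G} → run G
t=1: ready={G} → run G
t=2: ready={G,H} → run G
t=3: ready={G,H} → run G
t=4: ready={G,H} → run G
t=5: ready={G,H} → run G
t=6: ready={H} → run H
t=7: ready={H} → run H
t=8: ready={H} → run H
t=9: ready={H} → run H
t=10: ready={H} → run H
t=11: (idle)
t=12: (idle)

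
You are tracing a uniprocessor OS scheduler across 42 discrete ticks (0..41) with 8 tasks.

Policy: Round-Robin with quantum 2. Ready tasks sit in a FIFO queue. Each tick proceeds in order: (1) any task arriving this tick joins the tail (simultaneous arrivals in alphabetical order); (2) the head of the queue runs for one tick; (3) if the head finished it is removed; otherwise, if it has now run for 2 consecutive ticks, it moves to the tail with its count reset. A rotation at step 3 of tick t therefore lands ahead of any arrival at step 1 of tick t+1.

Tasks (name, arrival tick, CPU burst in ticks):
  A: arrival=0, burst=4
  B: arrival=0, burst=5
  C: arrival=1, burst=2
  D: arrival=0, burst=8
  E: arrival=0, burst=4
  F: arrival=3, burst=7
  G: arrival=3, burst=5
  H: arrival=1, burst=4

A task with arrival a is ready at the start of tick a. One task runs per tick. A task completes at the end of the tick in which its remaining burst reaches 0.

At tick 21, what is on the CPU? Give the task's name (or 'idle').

running at tick 21 = D

t=0: queue=[A,B,D,E] q_used=0 → run A
t=1: queue=[A,B,D,E,C,H] q_used=1 → run A
t=2: queue=[B,D,E,C,H,A] q_used=0 → run B
t=3: queue=[B,D,E,C,H,A,F,G] q_used=1 → run B
t=4: queue=[D,E,C,H,A,F,G,B] q_used=0 → run D
t=5: queue=[D,E,C,H,A,F,G,B] q_used=1 → run D
t=6: queue=[E,C,H,A,F,G,B,D] q_used=0 → run E
t=7: queue=[E,C,H,A,F,G,B,D] q_used=1 → run E
t=8: queue=[C,H,A,F,G,B,D,E] q_used=0 → run C
t=9: queue=[C,H,A,F,G,B,D,E] q_used=1 → run C
t=10: queue=[H,A,F,G,B,D,E] q_used=0 → run H
t=11: queue=[H,A,F,G,B,D,E] q_used=1 → run H
t=12: queue=[A,F,G,B,D,E,H] q_used=0 → run A
t=13: queue=[A,F,G,B,D,E,H] q_used=1 → run A
t=14: queue=[F,G,B,D,E,H] q_used=0 → run F
t=15: queue=[F,G,B,D,E,H] q_used=1 → run F
t=16: queue=[G,B,D,E,H,F] q_used=0 → run G
t=17: queue=[G,B,D,E,H,F] q_used=1 → run G
t=18: queue=[B,D,E,H,F,G] q_used=0 → run B
t=19: queue=[B,D,E,H,F,G] q_used=1 → run B
t=20: queue=[D,E,H,F,G,B] q_used=0 → run D
t=21: queue=[D,E,H,F,G,B] q_used=1 → run D
t=22: queue=[E,H,F,G,B,D] q_used=0 → run E
t=23: queue=[E,H,F,G,B,D] q_used=1 → run E
t=24: queue=[H,F,G,B,D] q_used=0 → run H
t=25: queue=[H,F,G,B,D] q_used=1 → run H
t=26: queue=[F,G,B,D] q_used=0 → run F
t=27: queue=[F,G,B,D] q_used=1 → run F
t=28: queue=[G,B,D,F] q_used=0 → run G
t=29: queue=[G,B,D,F] q_used=1 → run G
t=30: queue=[B,D,F,G] q_used=0 → run B
t=31: queue=[D,F,G] q_used=0 → run D
t=32: queue=[D,F,G] q_used=1 → run D
t=33: queue=[F,G,D] q_used=0 → run F
t=34: queue=[F,G,D] q_used=1 → run F
t=35: queue=[G,D,F] q_used=0 → run G
t=36: queue=[D,F] q_used=0 → run D
t=37: queue=[D,F] q_used=1 → run D
t=38: queue=[F] q_used=0 → run F
t=39: (idle)
t=40: (idle)
t=41: (idle)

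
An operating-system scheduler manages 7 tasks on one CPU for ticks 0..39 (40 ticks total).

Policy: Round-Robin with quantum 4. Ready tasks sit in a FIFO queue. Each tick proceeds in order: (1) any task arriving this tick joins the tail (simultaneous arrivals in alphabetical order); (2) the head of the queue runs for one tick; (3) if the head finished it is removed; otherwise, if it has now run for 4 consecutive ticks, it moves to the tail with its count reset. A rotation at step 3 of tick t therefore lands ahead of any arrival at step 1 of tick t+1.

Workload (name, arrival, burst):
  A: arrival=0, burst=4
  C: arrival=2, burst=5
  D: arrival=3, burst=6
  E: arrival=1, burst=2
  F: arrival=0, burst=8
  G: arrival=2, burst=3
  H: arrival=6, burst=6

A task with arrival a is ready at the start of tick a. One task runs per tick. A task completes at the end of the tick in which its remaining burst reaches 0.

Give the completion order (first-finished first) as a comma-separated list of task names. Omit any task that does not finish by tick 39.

completion order = A, E, G, F, C, D, H

t=0: queue=[A,F] q_used=0 → run A
t=1: queue=[A,F,E] q_used=1 → run A
t=2: queue=[A,F,E,C,G] q_used=2 → run A
t=3: queue=[A,F,E,C,G,D] q_used=3 → run A
t=4: queue=[F,E,C,G,D] q_used=0 → run F
t=5: queue=[F,E,C,G,D] q_used=1 → run F
t=6: queue=[F,E,C,G,D,H] q_used=2 → run F
t=7: queue=[F,E,C,G,D,H] q_used=3 → run F
t=8: queue=[E,C,G,D,H,F] q_used=0 → run E
t=9: queue=[E,C,G,D,H,F] q_used=1 → run E
t=10: queue=[C,G,D,H,F] q_used=0 → run C
t=11: queue=[C,G,D,H,F] q_used=1 → run C
t=12: queue=[C,G,D,H,F] q_used=2 → run C
t=13: queue=[C,G,D,H,F] q_used=3 → run C
t=14: queue=[G,D,H,F,C] q_used=0 → run G
t=15: queue=[G,D,H,F,C] q_used=1 → run G
t=16: queue=[G,D,H,F,C] q_used=2 → run G
t=17: queue=[D,H,F,C] q_used=0 → run D
t=18: queue=[D,H,F,C] q_used=1 → run D
t=19: queue=[D,H,F,C] q_used=2 → run D
t=20: queue=[D,H,F,C] q_used=3 → run D
t=21: queue=[H,F,C,D] q_used=0 → run H
t=22: queue=[H,F,C,D] q_used=1 → run H
t=23: queue=[H,F,C,D] q_used=2 → run H
t=24: queue=[H,F,C,D] q_used=3 → run H
t=25: queue=[F,C,D,H] q_used=0 → run F
t=26: queue=[F,C,D,H] q_used=1 → run F
t=27: queue=[F,C,D,H] q_used=2 → run F
t=28: queue=[F,C,D,H] q_used=3 → run F
t=29: queue=[C,D,H] q_used=0 → run C
t=30: queue=[D,H] q_used=0 → run D
t=31: queue=[D,H] q_used=1 → run D
t=32: queue=[H] q_used=0 → run H
t=33: queue=[H] q_used=1 → run H
t=34: (idle)
t=35: (idle)
t=36: (idle)
t=37: (idle)
t=38: (idle)
t=39: (idle)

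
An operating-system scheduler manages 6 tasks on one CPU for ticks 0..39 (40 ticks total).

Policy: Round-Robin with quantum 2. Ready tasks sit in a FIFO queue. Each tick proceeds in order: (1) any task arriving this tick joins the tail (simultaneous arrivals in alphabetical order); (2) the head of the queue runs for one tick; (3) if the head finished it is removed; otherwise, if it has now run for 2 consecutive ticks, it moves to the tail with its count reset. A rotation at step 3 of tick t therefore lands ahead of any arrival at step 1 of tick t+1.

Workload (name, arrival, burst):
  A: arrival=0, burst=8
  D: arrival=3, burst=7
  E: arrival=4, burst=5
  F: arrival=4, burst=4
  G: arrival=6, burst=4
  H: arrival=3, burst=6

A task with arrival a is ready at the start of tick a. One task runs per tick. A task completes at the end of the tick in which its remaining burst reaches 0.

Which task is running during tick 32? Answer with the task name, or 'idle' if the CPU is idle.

running at tick 32 = E

t=0: queue=[A] q_used=0 → run A
t=1: queue=[A] q_used=1 → run A
t=2: queue=[A] q_used=0 → run A
t=3: queue=[A,D,H] q_used=1 → run A
t=4: queue=[D,H,A,E,F] q_used=0 → run D
t=5: queue=[D,H,A,E,F] q_used=1 → run D
t=6: queue=[H,A,E,F,D,G] q_used=0 → run H
t=7: queue=[H,A,E,F,D,G] q_used=1 → run H
t=8: queue=[A,E,F,D,G,H] q_used=0 → run A
t=9: queue=[A,E,F,D,G,H] q_used=1 → run A
t=10: queue=[E,F,D,G,H,A] q_used=0 → run E
t=11: queue=[E,F,D,G,H,A] q_used=1 → run E
t=12: queue=[F,D,G,H,A,E] q_used=0 → run F
t=13: queue=[F,D,G,H,A,E] q_used=1 → run F
t=14: queue=[D,G,H,A,E,F] q_used=0 → run D
t=15: queue=[D,G,H,A,E,F] q_used=1 → run D
t=16: queue=[G,H,A,E,F,D] q_used=0 → run G
t=17: queue=[G,H,A,E,F,D] q_used=1 → run G
t=18: queue=[H,A,E,F,D,G] q_used=0 → run H
t=19: queue=[H,A,E,F,D,G] q_used=1 → run H
t=20: queue=[A,E,F,D,G,H] q_used=0 → run A
t=21: queue=[A,E,F,D,G,H] q_used=1 → run A
t=22: queue=[E,F,D,G,H] q_used=0 → run E
t=23: queue=[E,F,D,G,H] q_used=1 → run E
t=24: queue=[F,D,G,H,E] q_used=0 → run F
t=25: queue=[F,D,G,H,E] q_used=1 → run F
t=26: queue=[D,G,H,E] q_used=0 → run D
t=27: queue=[D,G,H,E] q_used=1 → run D
t=28: queue=[G,H,E,D] q_used=0 → run G
t=29: queue=[G,H,E,D] q_used=1 → run G
t=30: queue=[H,E,D] q_used=0 → run H
t=31: queue=[H,E,D] q_used=1 → run H
t=32: queue=[E,D] q_used=0 → run E
t=33: queue=[D] q_used=0 → run D
t=34: (idle)
t=35: (idle)
t=36: (idle)
t=37: (idle)
t=38: (idle)
t=39: (idle)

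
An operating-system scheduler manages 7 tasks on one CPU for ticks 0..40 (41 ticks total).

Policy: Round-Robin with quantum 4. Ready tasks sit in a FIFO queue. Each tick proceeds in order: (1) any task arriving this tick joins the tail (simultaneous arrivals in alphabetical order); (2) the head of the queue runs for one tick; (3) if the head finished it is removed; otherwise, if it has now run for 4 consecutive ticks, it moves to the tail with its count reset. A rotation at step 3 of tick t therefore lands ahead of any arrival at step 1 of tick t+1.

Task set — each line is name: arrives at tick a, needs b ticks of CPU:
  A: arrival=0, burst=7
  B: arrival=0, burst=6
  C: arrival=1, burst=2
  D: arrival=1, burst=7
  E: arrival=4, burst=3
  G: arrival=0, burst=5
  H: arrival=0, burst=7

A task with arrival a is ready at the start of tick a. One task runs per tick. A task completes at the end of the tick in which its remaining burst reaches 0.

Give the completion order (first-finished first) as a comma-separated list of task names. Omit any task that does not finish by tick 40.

completion order = C, A, E, B, G, H, D

t=0: queue=[A,B,G,H] q_used=0 → run A
t=1: queue=[A,B,G,H,C,D] q_used=1 → run A
t=2: queue=[A,B,G,H,C,D] q_used=2 → run A
t=3: queue=[A,B,G,H,C,D] q_used=3 → run A
t=4: queue=[B,G,H,C,D,A,E] q_used=0 → run B
t=5: queue=[B,G,H,C,D,A,E] q_used=1 → run B
t=6: queue=[B,G,H,C,D,A,E] q_used=2 → run B
t=7: queue=[B,G,H,C,D,A,E] q_used=3 → run B
t=8: queue=[G,H,C,D,A,E,B] q_used=0 → run G
t=9: queue=[G,H,C,D,A,E,B] q_used=1 → run G
t=10: queue=[G,H,C,D,A,E,B] q_used=2 → run G
t=11: queue=[G,H,C,D,A,E,B] q_used=3 → run G
t=12: queue=[H,C,D,A,E,B,G] q_used=0 → run H
t=13: queue=[H,C,D,A,E,B,G] q_used=1 → run H
t=14: queue=[H,C,D,A,E,B,G] q_used=2 → run H
t=15: queue=[H,C,D,A,E,B,G] q_used=3 → run H
t=16: queue=[C,D,A,E,B,G,H] q_used=0 → run C
t=17: queue=[C,D,A,E,B,G,H] q_used=1 → run C
t=18: queue=[D,A,E,B,G,H] q_used=0 → run D
t=19: queue=[D,A,E,B,G,H] q_used=1 → run D
t=20: queue=[D,A,E,B,G,H] q_used=2 → run D
t=21: queue=[D,A,E,B,G,H] q_used=3 → run D
t=22: queue=[A,E,B,G,H,D] q_used=0 → run A
t=23: queue=[A,E,B,G,H,D] q_used=1 → run A
t=24: queue=[A,E,B,G,H,D] q_used=2 → run A
t=25: queue=[E,B,G,H,D] q_used=0 → run E
t=26: queue=[E,B,G,H,D] q_used=1 → run E
t=27: queue=[E,B,G,H,D] q_used=2 → run E
t=28: queue=[B,G,H,D] q_used=0 → run B
t=29: queue=[B,G,H,D] q_used=1 → run B
t=30: queue=[G,H,D] q_used=0 → run G
t=31: queue=[H,D] q_used=0 → run H
t=32: queue=[H,D] q_used=1 → run H
t=33: queue=[H,D] q_used=2 → run H
t=34: queue=[D] q_used=0 → run D
t=35: queue=[D] q_used=1 → run D
t=36: queue=[D] q_used=2 → run D
t=37: (idle)
t=38: (idle)
t=39: (idle)
t=40: (idle)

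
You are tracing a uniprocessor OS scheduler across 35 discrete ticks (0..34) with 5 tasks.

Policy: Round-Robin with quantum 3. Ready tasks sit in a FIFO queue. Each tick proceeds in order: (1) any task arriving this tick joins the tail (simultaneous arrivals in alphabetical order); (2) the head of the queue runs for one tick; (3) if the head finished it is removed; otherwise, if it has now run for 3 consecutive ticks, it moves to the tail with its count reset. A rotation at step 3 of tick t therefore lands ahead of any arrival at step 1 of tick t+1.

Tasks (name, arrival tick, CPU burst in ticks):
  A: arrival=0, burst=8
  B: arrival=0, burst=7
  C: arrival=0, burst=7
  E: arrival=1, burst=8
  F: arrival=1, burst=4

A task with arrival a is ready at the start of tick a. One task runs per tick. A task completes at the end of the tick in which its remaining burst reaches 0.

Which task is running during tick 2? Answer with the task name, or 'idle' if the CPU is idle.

t=0: queue=[A,B,C] q_used=0 → run A
t=1: queue=[A,B,C,E,F] q_used=1 → run A
t=2: queue=[A,B,C,E,F] q_used=2 → run A
t=3: queue=[B,C,E,F,A] q_used=0 → run B
t=4: queue=[B,C,E,F,A] q_used=1 → run B
t=5: queue=[B,C,E,F,A] q_used=2 → run B
t=6: queue=[C,E,F,A,B] q_used=0 → run C
t=7: queue=[C,E,F,A,B] q_used=1 → run C
t=8: queue=[C,E,F,A,B] q_used=2 → run C
t=9: queue=[E,F,A,B,C] q_used=0 → run E
t=10: queue=[E,F,A,B,C] q_used=1 → run E
t=11: queue=[E,F,A,B,C] q_used=2 → run E
t=12: queue=[F,A,B,C,E] q_used=0 → run F
t=13: queue=[F,A,B,C,E] q_used=1 → run F
t=14: queue=[F,A,B,C,E] q_used=2 → run F
t=15: queue=[A,B,C,E,F] q_used=0 → run A
t=16: queue=[A,B,C,E,F] q_used=1 → run A
t=17: queue=[A,B,C,E,F] q_used=2 → run A
t=18: queue=[B,C,E,F,A] q_used=0 → run B
t=19: queue=[B,C,E,F,A] q_used=1 → run B
t=20: queue=[B,C,E,F,A] q_used=2 → run B
t=21: queue=[C,E,F,A,B] q_used=0 → run C
t=22: queue=[C,E,F,A,B] q_used=1 → run C
t=23: queue=[C,E,F,A,B] q_used=2 → run C
t=24: queue=[E,F,A,B,C] q_used=0 → run E
t=25: queue=[E,F,A,B,C] q_used=1 → run E
t=26: queue=[E,F,A,B,C] q_used=2 → run E
t=27: queue=[F,A,B,C,E] q_used=0 → run F
t=28: queue=[A,B,C,E] q_used=0 → run A
t=29: queue=[A,B,C,E] q_used=1 → run A
t=30: queue=[B,C,E] q_used=0 → run B
t=31: queue=[C,E] q_used=0 → run C
t=32: queue=[E] q_used=0 → run E
t=33: queue=[E] q_used=1 → run E
t=34: (idle)

running at tick 2 = A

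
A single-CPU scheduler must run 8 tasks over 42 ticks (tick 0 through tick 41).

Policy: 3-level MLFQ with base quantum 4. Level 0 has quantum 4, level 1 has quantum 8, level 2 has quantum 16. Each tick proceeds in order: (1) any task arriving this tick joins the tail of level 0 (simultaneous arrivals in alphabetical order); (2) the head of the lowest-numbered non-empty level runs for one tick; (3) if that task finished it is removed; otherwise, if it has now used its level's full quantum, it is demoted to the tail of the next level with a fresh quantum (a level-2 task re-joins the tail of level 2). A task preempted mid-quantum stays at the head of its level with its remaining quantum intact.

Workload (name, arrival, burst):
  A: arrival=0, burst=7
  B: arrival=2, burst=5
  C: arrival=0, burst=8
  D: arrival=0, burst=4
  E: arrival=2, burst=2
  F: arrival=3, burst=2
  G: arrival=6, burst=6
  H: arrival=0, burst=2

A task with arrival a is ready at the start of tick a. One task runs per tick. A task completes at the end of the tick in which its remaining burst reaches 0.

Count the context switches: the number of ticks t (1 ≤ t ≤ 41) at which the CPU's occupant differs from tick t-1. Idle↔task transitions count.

t=0: L0/L1/L2 = ACDH/-/- → run A
t=1: L0/L1/L2 = ACDH/-/- → run A
t=2: L0/L1/L2 = ACDHBE/-/- → run A
t=3: L0/L1/L2 = ACDHBEF/-/- → run A
t=4: L0/L1/L2 = CDHBEF/A/- → run C
t=5: L0/L1/L2 = CDHBEF/A/- → run C
t=6: L0/L1/L2 = CDHBEFG/A/- → run C
t=7: L0/L1/L2 = CDHBEFG/A/- → run C
t=8: L0/L1/L2 = DHBEFG/AC/- → run D
t=9: L0/L1/L2 = DHBEFG/AC/- → run D
t=10: L0/L1/L2 = DHBEFG/AC/- → run D
t=11: L0/L1/L2 = DHBEFG/AC/- → run D
t=12: L0/L1/L2 = HBEFG/AC/- → run H
t=13: L0/L1/L2 = HBEFG/AC/- → run H
t=14: L0/L1/L2 = BEFG/AC/- → run B
t=15: L0/L1/L2 = BEFG/AC/- → run B
t=16: L0/L1/L2 = BEFG/AC/- → run B
t=17: L0/L1/L2 = BEFG/AC/- → run B
t=18: L0/L1/L2 = EFG/ACB/- → run E
t=19: L0/L1/L2 = EFG/ACB/- → run E
t=20: L0/L1/L2 = FG/ACB/- → run F
t=21: L0/L1/L2 = FG/ACB/- → run F
t=22: L0/L1/L2 = G/ACB/- → run G
t=23: L0/L1/L2 = G/ACB/- → run G
t=24: L0/L1/L2 = G/ACB/- → run G
t=25: L0/L1/L2 = G/ACB/- → run G
t=26: L0/L1/L2 = -/ACBG/- → run A
t=27: L0/L1/L2 = -/ACBG/- → run A
t=28: L0/L1/L2 = -/ACBG/- → run A
t=29: L0/L1/L2 = -/CBG/- → run C
t=30: L0/L1/L2 = -/CBG/- → run C
t=31: L0/L1/L2 = -/CBG/- → run C
t=32: L0/L1/L2 = -/CBG/- → run C
t=33: L0/L1/L2 = -/BG/- → run B
t=34: L0/L1/L2 = -/G/- → run G
t=35: L0/L1/L2 = -/G/- → run G
t=36: (idle)
t=37: (idle)
t=38: (idle)
t=39: (idle)
t=40: (idle)
t=41: (idle)

context switches = 12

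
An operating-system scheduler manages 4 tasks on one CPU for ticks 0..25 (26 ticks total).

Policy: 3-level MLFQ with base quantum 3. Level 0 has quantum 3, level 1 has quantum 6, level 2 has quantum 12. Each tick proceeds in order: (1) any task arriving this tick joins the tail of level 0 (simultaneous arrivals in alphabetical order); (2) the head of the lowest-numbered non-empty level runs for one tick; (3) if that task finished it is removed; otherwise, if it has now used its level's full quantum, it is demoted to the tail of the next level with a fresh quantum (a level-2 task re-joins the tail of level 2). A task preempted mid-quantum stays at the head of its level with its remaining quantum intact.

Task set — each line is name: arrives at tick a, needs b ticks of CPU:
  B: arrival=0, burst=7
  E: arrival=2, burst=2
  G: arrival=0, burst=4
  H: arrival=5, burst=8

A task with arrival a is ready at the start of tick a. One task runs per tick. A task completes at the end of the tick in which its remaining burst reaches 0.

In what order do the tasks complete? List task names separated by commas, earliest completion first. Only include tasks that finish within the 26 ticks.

t=0: L0/L1/L2 = BG/-/- → run B
t=1: L0/L1/L2 = BG/-/- → run B
t=2: L0/L1/L2 = BGE/-/- → run B
t=3: L0/L1/L2 = GE/B/- → run G
t=4: L0/L1/L2 = GE/B/- → run G
t=5: L0/L1/L2 = GEH/B/- → run G
t=6: L0/L1/L2 = EH/BG/- → run E
t=7: L0/L1/L2 = EH/BG/- → run E
t=8: L0/L1/L2 = H/BG/- → run H
t=9: L0/L1/L2 = H/BG/- → run H
t=10: L0/L1/L2 = H/BG/- → run H
t=11: L0/L1/L2 = -/BGH/- → run B
t=12: L0/L1/L2 = -/BGH/- → run B
t=13: L0/L1/L2 = -/BGH/- → run B
t=14: L0/L1/L2 = -/BGH/- → run B
t=15: L0/L1/L2 = -/GH/- → run G
t=16: L0/L1/L2 = -/H/- → run H
t=17: L0/L1/L2 = -/H/- → run H
t=18: L0/L1/L2 = -/H/- → run H
t=19: L0/L1/L2 = -/H/- → run H
t=20: L0/L1/L2 = -/H/- → run H
t=21: (idle)
t=22: (idle)
t=23: (idle)
t=24: (idle)
t=25: (idle)

completion order = E, B, G, H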